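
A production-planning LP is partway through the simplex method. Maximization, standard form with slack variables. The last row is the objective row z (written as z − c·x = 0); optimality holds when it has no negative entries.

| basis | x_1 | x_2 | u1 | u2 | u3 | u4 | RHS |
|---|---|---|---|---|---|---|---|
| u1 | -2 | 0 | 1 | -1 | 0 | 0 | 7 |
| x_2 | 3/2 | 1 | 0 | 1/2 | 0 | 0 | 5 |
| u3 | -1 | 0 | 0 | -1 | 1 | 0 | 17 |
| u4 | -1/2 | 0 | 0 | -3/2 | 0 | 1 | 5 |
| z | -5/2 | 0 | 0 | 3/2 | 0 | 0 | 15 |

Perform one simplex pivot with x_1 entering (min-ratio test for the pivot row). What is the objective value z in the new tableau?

70/3

Ratio test on column x_1 — row 1: entry -2 ≤ 0; row 2: 5/(3/2) = 10/3; row 3: entry -1 ≤ 0; row 4: entry -1/2 ≤ 0. Minimum is 10/3 at row 2 (x_2 leaves); pivot element 3/2.
Pivot on row 2; the z-row RHS becomes 15 − (-5/2)·(10/3) = 70/3.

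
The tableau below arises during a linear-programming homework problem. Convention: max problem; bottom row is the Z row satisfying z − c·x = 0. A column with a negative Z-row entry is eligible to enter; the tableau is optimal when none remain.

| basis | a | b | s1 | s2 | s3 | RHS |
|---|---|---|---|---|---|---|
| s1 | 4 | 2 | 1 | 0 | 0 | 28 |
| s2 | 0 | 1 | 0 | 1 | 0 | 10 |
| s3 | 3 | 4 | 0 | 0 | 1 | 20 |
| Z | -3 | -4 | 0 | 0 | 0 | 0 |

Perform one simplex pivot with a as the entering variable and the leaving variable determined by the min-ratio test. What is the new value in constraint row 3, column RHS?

20/3

Ratio test on column a — row 1: 28/4 = 7; row 2: entry 0 ≤ 0; row 3: 20/3 = 20/3. Minimum is 20/3 at row 3 (s3 leaves); pivot element 3.
Divide row 3 by 3; eliminate column a from the other rows.
In the new row 3, the RHS entry is the old entry divided by the pivot: 20/3 = 20/3.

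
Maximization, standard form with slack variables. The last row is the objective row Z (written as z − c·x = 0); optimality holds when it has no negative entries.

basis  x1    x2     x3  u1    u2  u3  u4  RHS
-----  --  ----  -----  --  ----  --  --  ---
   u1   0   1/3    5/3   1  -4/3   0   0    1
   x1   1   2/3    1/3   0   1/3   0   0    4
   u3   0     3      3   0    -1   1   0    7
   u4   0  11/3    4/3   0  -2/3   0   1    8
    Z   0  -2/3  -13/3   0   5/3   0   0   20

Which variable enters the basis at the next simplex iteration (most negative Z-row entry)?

Negative Z-row entries: x2: -2/3, x3: -13/3.
The most negative is -13/3 in column x3, so x3 enters.

x3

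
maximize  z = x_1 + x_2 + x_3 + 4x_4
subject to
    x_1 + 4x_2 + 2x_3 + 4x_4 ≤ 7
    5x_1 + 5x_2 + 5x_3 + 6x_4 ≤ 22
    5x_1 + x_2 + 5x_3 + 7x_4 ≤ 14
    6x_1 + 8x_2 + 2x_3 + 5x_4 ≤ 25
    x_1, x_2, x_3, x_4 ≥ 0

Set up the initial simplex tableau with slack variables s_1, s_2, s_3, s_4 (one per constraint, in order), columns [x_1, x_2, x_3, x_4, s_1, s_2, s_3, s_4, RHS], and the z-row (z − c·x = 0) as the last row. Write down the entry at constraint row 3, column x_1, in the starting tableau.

Constraint 3 has coefficient 5 on x_1.

5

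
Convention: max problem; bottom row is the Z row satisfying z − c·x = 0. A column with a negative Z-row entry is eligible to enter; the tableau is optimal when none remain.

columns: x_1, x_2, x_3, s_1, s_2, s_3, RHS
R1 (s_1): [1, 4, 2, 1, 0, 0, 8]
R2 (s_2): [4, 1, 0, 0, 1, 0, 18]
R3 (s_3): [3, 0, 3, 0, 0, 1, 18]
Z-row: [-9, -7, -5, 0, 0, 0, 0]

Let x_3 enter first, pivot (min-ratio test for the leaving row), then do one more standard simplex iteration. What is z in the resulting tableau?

46

Ratio test on column x_3 — row 1: 8/2 = 4; row 2: entry 0 ≤ 0; row 3: 18/3 = 6. Minimum is 4 at row 1 (s_1 leaves); pivot element 2.
Pivot on row 1; the Z-row RHS becomes 0 − (-5)·4 = 20.
Next entering variable (most negative Z-row entry -13/2): x_1.
Ratio test on column x_1 — row 1: 4/(1/2) = 8; row 2: 18/4 = 9/2; row 3: 6/(3/2) = 4. Minimum is 4 at row 3 (s_3 leaves); pivot element 3/2.
After the second pivot the Z-row RHS is 20 − (-13/2)·4 = 46.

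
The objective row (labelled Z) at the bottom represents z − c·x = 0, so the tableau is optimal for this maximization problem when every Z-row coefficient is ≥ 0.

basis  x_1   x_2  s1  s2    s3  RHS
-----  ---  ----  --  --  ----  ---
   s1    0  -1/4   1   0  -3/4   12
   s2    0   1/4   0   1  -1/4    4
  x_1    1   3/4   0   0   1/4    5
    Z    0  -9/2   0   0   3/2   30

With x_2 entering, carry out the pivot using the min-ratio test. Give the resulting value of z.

60

Ratio test on column x_2 — row 1: entry -1/4 ≤ 0; row 2: 4/(1/4) = 16; row 3: 5/(3/4) = 20/3. Minimum is 20/3 at row 3 (x_1 leaves); pivot element 3/4.
Pivot on row 3; the Z-row RHS becomes 30 − (-9/2)·(20/3) = 60.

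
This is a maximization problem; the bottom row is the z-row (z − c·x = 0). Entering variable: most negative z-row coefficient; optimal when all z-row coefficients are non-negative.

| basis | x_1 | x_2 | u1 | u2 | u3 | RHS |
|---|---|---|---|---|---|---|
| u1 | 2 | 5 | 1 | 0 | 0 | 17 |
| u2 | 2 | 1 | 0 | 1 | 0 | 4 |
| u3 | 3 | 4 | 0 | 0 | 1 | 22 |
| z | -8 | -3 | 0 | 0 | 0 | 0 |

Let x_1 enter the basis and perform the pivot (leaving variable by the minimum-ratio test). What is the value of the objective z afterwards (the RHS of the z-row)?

16

Ratio test on column x_1 — row 1: 17/2 = 17/2; row 2: 4/2 = 2; row 3: 22/3 = 22/3. Minimum is 2 at row 2 (u2 leaves); pivot element 2.
Pivot on row 2; the z-row RHS becomes 0 − (-8)·2 = 16.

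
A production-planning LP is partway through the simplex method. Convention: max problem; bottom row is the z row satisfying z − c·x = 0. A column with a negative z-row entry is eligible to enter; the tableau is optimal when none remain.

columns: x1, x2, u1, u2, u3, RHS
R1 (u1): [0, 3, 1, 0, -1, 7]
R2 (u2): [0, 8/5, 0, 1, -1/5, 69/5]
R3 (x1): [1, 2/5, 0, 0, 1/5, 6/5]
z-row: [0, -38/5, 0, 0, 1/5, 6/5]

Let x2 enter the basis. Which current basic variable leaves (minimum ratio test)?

Column x2 entries and ratios — u1: 7/3 = 7/3; u2: (69/5)/(8/5) = 69/8; x1: (6/5)/(2/5) = 3.
Smallest ratio is 7/3 in the row of u1, so u1 leaves.

u1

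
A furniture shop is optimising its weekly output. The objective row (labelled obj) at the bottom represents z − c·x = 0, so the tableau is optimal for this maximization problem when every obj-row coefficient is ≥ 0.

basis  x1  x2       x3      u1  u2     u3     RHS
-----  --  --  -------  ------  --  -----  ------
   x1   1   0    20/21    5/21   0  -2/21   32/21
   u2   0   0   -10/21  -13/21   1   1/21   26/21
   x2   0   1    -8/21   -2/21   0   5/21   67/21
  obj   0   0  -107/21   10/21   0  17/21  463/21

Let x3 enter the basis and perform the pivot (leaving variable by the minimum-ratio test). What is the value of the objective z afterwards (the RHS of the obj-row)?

151/5

Ratio test on column x3 — row 1: (32/21)/(20/21) = 8/5; row 2: entry -10/21 ≤ 0; row 3: entry -8/21 ≤ 0. Minimum is 8/5 at row 1 (x1 leaves); pivot element 20/21.
Pivot on row 1; the obj-row RHS becomes 463/21 − (-107/21)·(8/5) = 151/5.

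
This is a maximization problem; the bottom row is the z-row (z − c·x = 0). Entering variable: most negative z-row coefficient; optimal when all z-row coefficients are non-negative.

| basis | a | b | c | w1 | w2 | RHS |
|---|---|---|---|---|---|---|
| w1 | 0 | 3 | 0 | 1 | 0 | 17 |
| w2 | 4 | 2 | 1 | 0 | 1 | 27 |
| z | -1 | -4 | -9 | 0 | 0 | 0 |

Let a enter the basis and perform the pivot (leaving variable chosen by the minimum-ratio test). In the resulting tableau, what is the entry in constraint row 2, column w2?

1/4

Ratio test on column a — row 1: entry 0 ≤ 0; row 2: 27/4 = 27/4. Minimum is 27/4 at row 2 (w2 leaves); pivot element 4.
Divide row 2 by 4; eliminate column a from the other rows.
In the new row 2, the w2 entry is the old entry divided by the pivot: 1/4 = 1/4.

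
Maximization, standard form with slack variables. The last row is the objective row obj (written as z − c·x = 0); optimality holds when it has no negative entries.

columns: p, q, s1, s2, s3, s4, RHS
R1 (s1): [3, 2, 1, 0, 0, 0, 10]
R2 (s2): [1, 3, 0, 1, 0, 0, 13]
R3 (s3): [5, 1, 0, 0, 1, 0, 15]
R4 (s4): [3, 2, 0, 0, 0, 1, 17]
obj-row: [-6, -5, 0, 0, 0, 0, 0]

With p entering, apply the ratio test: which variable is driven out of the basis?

s3

Column p entries and ratios — s1: 10/3 = 10/3; s2: 13/1 = 13; s3: 15/5 = 3; s4: 17/3 = 17/3.
Smallest ratio is 3 in the row of s3, so s3 leaves.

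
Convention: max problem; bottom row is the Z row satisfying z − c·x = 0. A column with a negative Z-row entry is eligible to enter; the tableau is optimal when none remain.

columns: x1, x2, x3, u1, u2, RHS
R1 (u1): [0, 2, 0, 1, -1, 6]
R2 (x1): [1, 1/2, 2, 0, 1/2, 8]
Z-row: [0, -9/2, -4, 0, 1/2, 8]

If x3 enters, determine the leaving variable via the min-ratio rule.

Column x3 entries and ratios — u1: 0 ≤ 0, skip; x1: 8/2 = 4.
Smallest ratio is 4 in the row of x1, so x1 leaves.

x1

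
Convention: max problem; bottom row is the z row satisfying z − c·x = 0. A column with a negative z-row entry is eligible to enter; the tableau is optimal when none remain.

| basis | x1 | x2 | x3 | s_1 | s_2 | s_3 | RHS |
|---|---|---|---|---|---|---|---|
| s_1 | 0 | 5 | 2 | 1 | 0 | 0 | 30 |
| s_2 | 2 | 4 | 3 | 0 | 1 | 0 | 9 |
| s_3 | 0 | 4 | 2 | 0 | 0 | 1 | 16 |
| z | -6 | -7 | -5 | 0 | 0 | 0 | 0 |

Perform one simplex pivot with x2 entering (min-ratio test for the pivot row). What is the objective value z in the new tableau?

63/4

Ratio test on column x2 — row 1: 30/5 = 6; row 2: 9/4 = 9/4; row 3: 16/4 = 4. Minimum is 9/4 at row 2 (s_2 leaves); pivot element 4.
Pivot on row 2; the z-row RHS becomes 0 − (-7)·(9/4) = 63/4.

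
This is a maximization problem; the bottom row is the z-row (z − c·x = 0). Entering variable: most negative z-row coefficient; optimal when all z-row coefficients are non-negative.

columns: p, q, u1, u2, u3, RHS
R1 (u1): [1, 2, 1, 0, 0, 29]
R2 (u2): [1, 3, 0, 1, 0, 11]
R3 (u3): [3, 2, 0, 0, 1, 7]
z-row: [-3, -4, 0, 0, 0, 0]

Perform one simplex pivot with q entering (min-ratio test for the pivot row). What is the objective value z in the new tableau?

Ratio test on column q — row 1: 29/2 = 29/2; row 2: 11/3 = 11/3; row 3: 7/2 = 7/2. Minimum is 7/2 at row 3 (u3 leaves); pivot element 2.
Pivot on row 3; the z-row RHS becomes 0 − (-4)·(7/2) = 14.

14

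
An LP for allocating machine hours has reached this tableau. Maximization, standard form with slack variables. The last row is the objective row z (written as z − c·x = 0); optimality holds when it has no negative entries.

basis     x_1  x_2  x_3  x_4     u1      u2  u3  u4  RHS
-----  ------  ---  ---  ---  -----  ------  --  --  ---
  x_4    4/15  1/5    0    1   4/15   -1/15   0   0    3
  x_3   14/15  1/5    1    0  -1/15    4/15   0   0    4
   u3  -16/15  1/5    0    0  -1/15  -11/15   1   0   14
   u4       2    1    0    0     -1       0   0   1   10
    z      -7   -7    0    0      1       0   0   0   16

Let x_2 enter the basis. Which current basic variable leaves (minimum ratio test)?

u4

Column x_2 entries and ratios — x_4: 3/(1/5) = 15; x_3: 4/(1/5) = 20; u3: 14/(1/5) = 70; u4: 10/1 = 10.
Smallest ratio is 10 in the row of u4, so u4 leaves.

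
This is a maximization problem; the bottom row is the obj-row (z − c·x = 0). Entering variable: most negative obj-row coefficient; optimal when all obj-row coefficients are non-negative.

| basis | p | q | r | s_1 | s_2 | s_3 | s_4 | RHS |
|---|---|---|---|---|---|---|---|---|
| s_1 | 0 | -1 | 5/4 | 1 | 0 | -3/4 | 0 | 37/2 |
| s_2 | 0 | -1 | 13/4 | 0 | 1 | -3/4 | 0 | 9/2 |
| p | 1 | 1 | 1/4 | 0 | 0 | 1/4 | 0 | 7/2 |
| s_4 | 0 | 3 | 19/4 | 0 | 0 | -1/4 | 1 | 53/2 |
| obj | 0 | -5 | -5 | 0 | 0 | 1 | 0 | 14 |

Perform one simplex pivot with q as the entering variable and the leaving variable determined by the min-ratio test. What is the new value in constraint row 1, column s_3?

Ratio test on column q — row 1: entry -1 ≤ 0; row 2: entry -1 ≤ 0; row 3: (7/2)/1 = 7/2; row 4: (53/2)/3 = 53/6. Minimum is 7/2 at row 3 (p leaves); pivot element 1.
Divide row 3 by 1; eliminate column q from the other rows.
Row 1 update in column s_3: -3/4 − (-1)·(1/4) = -1/2.

-1/2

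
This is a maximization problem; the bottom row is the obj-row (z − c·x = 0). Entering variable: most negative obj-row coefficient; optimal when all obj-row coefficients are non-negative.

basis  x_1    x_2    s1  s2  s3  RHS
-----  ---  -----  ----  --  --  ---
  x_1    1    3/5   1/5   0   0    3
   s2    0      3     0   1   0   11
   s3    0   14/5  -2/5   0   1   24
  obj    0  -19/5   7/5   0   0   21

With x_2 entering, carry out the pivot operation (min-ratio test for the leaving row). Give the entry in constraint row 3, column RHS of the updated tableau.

Ratio test on column x_2 — row 1: 3/(3/5) = 5; row 2: 11/3 = 11/3; row 3: 24/(14/5) = 60/7. Minimum is 11/3 at row 2 (s2 leaves); pivot element 3.
Divide row 2 by 3; eliminate column x_2 from the other rows.
Row 3 update in column RHS: 24 − (14/5)·(11/3) = 206/15.

206/15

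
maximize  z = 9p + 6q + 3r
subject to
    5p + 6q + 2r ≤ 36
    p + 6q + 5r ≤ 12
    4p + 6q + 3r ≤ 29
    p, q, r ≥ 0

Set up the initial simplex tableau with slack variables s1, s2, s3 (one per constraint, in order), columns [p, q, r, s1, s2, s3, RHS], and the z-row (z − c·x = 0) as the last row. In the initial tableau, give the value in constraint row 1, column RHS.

The RHS of constraint 1 is b_1 = 36.

36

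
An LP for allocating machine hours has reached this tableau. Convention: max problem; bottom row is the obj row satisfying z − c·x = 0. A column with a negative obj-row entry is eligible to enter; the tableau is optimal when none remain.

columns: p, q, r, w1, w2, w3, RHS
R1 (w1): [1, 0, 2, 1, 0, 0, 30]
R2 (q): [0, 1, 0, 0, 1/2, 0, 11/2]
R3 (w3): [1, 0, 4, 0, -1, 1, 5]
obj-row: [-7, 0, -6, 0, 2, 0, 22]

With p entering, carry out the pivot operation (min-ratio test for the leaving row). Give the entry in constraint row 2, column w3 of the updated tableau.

0

Ratio test on column p — row 1: 30/1 = 30; row 2: entry 0 ≤ 0; row 3: 5/1 = 5. Minimum is 5 at row 3 (w3 leaves); pivot element 1.
Divide row 3 by 1; eliminate column p from the other rows.
Row 2 update in column w3: 0 − 0·1 = 0.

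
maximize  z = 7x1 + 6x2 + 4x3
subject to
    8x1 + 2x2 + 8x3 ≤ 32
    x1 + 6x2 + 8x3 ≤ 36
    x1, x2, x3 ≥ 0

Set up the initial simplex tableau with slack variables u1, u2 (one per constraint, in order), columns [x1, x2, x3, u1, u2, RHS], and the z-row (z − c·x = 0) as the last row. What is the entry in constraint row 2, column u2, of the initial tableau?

1

Slack u2 belongs to constraint 2; its column is the unit vector e_2, so the entry in row 2 is 1.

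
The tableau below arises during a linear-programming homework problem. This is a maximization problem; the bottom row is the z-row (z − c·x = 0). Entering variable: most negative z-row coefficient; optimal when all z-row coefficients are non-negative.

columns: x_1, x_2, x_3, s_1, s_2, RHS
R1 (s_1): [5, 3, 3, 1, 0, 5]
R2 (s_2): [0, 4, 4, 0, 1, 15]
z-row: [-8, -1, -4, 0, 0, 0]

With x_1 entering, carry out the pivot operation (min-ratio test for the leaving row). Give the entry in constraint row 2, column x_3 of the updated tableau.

Ratio test on column x_1 — row 1: 5/5 = 1; row 2: entry 0 ≤ 0. Minimum is 1 at row 1 (s_1 leaves); pivot element 5.
Divide row 1 by 5; eliminate column x_1 from the other rows.
Row 2 update in column x_3: 4 − 0·(3/5) = 4.

4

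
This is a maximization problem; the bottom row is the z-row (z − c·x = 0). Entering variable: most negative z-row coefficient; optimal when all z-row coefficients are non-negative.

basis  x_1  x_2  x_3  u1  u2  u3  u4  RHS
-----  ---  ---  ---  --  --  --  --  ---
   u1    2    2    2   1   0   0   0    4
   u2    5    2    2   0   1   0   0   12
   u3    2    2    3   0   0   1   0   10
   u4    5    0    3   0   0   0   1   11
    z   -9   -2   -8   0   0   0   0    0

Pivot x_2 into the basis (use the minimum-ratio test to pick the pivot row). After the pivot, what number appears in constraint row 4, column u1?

0

Ratio test on column x_2 — row 1: 4/2 = 2; row 2: 12/2 = 6; row 3: 10/2 = 5; row 4: entry 0 ≤ 0. Minimum is 2 at row 1 (u1 leaves); pivot element 2.
Divide row 1 by 2; eliminate column x_2 from the other rows.
Row 4 update in column u1: 0 − 0·(1/2) = 0.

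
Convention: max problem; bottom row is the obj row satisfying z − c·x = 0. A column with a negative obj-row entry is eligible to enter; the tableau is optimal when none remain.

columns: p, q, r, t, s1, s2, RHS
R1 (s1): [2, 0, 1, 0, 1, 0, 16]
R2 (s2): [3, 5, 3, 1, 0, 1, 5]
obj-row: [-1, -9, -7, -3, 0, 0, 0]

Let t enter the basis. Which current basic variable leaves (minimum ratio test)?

s2

Column t entries and ratios — s1: 0 ≤ 0, skip; s2: 5/1 = 5.
Smallest ratio is 5 in the row of s2, so s2 leaves.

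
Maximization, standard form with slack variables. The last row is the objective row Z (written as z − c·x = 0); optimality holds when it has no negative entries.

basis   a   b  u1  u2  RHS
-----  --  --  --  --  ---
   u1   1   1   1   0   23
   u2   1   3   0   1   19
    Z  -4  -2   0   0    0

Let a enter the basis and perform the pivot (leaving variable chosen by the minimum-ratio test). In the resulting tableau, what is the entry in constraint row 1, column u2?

Ratio test on column a — row 1: 23/1 = 23; row 2: 19/1 = 19. Minimum is 19 at row 2 (u2 leaves); pivot element 1.
Divide row 2 by 1; eliminate column a from the other rows.
Row 1 update in column u2: 0 − 1·1 = -1.

-1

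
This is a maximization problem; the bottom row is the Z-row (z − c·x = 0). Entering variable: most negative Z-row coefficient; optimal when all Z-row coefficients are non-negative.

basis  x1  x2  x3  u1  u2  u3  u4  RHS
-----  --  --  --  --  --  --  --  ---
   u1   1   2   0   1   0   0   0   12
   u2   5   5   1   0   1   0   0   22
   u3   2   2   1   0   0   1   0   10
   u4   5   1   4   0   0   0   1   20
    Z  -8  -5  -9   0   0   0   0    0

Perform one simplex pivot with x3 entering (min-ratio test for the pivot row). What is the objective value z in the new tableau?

45

Ratio test on column x3 — row 1: entry 0 ≤ 0; row 2: 22/1 = 22; row 3: 10/1 = 10; row 4: 20/4 = 5. Minimum is 5 at row 4 (u4 leaves); pivot element 4.
Pivot on row 4; the Z-row RHS becomes 0 − (-9)·5 = 45.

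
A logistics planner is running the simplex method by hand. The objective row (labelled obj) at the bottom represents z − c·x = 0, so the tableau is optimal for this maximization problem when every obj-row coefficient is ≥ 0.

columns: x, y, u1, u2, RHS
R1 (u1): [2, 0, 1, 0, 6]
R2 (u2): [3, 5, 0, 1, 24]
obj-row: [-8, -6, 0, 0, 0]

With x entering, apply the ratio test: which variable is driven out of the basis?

u1

Column x entries and ratios — u1: 6/2 = 3; u2: 24/3 = 8.
Smallest ratio is 3 in the row of u1, so u1 leaves.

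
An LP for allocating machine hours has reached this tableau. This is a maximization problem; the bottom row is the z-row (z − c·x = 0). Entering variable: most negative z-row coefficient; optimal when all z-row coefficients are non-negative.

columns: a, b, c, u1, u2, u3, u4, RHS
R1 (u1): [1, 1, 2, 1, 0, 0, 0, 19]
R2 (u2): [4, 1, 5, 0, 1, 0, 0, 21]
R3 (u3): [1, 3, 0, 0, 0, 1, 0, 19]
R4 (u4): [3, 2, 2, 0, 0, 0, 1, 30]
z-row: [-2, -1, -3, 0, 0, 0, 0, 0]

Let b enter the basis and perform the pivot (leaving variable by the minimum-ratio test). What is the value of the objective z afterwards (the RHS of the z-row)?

19/3

Ratio test on column b — row 1: 19/1 = 19; row 2: 21/1 = 21; row 3: 19/3 = 19/3; row 4: 30/2 = 15. Minimum is 19/3 at row 3 (u3 leaves); pivot element 3.
Pivot on row 3; the z-row RHS becomes 0 − (-1)·(19/3) = 19/3.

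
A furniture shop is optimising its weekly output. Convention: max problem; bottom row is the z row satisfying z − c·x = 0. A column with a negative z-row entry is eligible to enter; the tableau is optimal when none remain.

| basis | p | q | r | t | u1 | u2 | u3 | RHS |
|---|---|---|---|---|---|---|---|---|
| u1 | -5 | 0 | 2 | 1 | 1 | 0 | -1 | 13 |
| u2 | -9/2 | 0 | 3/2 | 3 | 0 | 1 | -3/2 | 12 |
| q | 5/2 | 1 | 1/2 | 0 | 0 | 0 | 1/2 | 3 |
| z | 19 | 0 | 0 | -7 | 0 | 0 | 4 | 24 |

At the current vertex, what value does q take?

3

q is basic (row 3); its value is the RHS of that row, 3.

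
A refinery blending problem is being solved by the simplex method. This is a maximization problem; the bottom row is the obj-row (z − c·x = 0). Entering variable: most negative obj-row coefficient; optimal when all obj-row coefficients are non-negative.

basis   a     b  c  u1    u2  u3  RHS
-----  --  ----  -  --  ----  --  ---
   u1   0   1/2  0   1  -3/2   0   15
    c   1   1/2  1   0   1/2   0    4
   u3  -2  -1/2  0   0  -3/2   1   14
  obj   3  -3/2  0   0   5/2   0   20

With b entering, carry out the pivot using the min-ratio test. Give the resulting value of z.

32

Ratio test on column b — row 1: 15/(1/2) = 30; row 2: 4/(1/2) = 8; row 3: entry -1/2 ≤ 0. Minimum is 8 at row 2 (c leaves); pivot element 1/2.
Pivot on row 2; the obj-row RHS becomes 20 − (-3/2)·8 = 32.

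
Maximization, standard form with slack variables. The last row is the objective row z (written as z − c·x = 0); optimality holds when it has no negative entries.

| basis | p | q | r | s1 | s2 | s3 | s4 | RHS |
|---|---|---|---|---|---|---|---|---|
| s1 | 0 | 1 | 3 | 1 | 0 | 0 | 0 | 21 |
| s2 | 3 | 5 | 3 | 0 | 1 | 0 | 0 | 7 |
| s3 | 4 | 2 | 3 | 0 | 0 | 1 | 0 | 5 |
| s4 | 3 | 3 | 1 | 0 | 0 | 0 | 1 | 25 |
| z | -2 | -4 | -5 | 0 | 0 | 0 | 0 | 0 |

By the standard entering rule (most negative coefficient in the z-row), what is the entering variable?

r

Negative z-row entries: p: -2, q: -4, r: -5.
The most negative is -5 in column r, so r enters.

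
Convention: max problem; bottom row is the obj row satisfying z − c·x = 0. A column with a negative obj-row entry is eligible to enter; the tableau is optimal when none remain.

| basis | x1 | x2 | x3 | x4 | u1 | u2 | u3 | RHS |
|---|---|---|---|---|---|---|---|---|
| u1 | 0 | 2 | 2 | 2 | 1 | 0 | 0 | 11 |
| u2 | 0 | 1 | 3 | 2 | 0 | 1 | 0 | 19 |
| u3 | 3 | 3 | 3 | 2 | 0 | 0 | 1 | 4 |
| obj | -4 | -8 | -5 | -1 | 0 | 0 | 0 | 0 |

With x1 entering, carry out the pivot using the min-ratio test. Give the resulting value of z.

Ratio test on column x1 — row 1: entry 0 ≤ 0; row 2: entry 0 ≤ 0; row 3: 4/3 = 4/3. Minimum is 4/3 at row 3 (u3 leaves); pivot element 3.
Pivot on row 3; the obj-row RHS becomes 0 − (-4)·(4/3) = 16/3.

16/3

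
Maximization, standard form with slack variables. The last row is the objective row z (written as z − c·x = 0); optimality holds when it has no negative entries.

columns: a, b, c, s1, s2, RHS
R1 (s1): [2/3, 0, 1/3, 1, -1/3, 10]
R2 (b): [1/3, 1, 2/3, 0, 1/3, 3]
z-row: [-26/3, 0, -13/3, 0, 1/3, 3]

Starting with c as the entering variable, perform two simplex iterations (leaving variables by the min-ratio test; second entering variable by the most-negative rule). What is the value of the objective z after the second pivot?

81

Ratio test on column c — row 1: 10/(1/3) = 30; row 2: 3/(2/3) = 9/2. Minimum is 9/2 at row 2 (b leaves); pivot element 2/3.
Pivot on row 2; the z-row RHS becomes 3 − (-13/3)·(9/2) = 45/2.
Next entering variable (most negative z-row entry -13/2): a.
Ratio test on column a — row 1: (17/2)/(1/2) = 17; row 2: (9/2)/(1/2) = 9. Minimum is 9 at row 2 (c leaves); pivot element 1/2.
After the second pivot the z-row RHS is 45/2 − (-13/2)·9 = 81.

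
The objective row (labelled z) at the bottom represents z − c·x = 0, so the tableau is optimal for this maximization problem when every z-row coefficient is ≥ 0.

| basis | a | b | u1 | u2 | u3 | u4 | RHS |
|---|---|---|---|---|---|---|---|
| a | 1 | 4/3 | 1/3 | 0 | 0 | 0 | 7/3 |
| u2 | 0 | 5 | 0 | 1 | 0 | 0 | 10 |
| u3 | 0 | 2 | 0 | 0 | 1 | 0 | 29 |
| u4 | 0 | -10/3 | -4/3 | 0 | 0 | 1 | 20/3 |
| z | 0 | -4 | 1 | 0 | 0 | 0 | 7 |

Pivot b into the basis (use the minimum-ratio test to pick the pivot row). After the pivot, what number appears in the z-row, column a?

3

Ratio test on column b — row 1: (7/3)/(4/3) = 7/4; row 2: 10/5 = 2; row 3: 29/2 = 29/2; row 4: entry -10/3 ≤ 0. Minimum is 7/4 at row 1 (a leaves); pivot element 4/3.
Divide row 1 by 4/3; eliminate column b from the other rows.
z-row update in column a: 0 − (-4)·(3/4) = 3.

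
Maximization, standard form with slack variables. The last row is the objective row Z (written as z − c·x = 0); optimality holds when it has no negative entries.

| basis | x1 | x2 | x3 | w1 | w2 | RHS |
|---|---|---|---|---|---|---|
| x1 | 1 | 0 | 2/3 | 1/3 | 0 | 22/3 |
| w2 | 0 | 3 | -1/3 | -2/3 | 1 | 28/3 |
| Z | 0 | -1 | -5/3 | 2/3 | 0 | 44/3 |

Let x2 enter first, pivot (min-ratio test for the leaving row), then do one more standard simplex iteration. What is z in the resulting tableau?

Ratio test on column x2 — row 1: entry 0 ≤ 0; row 2: (28/3)/3 = 28/9. Minimum is 28/9 at row 2 (w2 leaves); pivot element 3.
Pivot on row 2; the Z-row RHS becomes 44/3 − (-1)·(28/9) = 160/9.
Next entering variable (most negative Z-row entry -16/9): x3.
Ratio test on column x3 — row 1: (22/3)/(2/3) = 11; row 2: entry -1/9 ≤ 0. Minimum is 11 at row 1 (x1 leaves); pivot element 2/3.
After the second pivot the Z-row RHS is 160/9 − (-16/9)·11 = 112/3.

112/3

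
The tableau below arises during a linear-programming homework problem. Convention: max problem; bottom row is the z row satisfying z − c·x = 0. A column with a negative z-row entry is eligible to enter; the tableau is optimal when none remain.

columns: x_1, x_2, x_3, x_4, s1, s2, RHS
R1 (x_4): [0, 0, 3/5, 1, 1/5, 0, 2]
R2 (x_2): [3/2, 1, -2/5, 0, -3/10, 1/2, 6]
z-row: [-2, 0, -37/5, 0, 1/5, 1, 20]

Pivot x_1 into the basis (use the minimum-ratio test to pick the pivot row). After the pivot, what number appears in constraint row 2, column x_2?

2/3

Ratio test on column x_1 — row 1: entry 0 ≤ 0; row 2: 6/(3/2) = 4. Minimum is 4 at row 2 (x_2 leaves); pivot element 3/2.
Divide row 2 by 3/2; eliminate column x_1 from the other rows.
In the new row 2, the x_2 entry is the old entry divided by the pivot: 1/(3/2) = 2/3.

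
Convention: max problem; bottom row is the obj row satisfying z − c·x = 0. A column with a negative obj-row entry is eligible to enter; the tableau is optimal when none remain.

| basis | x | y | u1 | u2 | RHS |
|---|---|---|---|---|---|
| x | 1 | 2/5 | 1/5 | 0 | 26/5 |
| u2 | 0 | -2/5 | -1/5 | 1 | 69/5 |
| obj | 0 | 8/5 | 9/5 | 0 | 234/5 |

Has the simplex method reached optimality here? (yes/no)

Every obj-row coefficient is ≥ 0, so the tableau is optimal.

yes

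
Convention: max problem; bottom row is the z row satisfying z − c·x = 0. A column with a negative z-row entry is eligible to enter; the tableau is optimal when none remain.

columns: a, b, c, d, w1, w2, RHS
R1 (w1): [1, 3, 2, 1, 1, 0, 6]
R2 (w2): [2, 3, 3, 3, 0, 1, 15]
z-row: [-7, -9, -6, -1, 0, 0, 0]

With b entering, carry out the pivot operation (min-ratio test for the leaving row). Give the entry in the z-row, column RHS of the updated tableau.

Ratio test on column b — row 1: 6/3 = 2; row 2: 15/3 = 5. Minimum is 2 at row 1 (w1 leaves); pivot element 3.
Divide row 1 by 3; eliminate column b from the other rows.
z-row update in column RHS: 0 − (-9)·2 = 18.

18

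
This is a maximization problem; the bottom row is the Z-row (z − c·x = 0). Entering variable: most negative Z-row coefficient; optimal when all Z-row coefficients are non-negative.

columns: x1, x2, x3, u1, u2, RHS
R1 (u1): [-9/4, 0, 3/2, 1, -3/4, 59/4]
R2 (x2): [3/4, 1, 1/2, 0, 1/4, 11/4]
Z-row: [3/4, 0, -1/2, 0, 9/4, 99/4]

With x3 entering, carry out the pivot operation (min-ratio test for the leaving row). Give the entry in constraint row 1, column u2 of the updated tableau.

-3/2

Ratio test on column x3 — row 1: (59/4)/(3/2) = 59/6; row 2: (11/4)/(1/2) = 11/2. Minimum is 11/2 at row 2 (x2 leaves); pivot element 1/2.
Divide row 2 by 1/2; eliminate column x3 from the other rows.
Row 1 update in column u2: -3/4 − (3/2)·(1/2) = -3/2.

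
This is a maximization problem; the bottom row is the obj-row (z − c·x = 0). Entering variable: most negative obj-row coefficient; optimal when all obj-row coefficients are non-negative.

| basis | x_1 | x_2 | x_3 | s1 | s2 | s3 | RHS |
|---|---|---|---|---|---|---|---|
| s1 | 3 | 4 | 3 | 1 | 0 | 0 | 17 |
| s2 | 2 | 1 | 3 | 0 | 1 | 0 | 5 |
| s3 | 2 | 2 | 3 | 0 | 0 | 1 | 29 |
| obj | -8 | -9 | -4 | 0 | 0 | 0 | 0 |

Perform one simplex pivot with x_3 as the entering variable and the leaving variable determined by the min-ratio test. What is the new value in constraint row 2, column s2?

1/3

Ratio test on column x_3 — row 1: 17/3 = 17/3; row 2: 5/3 = 5/3; row 3: 29/3 = 29/3. Minimum is 5/3 at row 2 (s2 leaves); pivot element 3.
Divide row 2 by 3; eliminate column x_3 from the other rows.
In the new row 2, the s2 entry is the old entry divided by the pivot: 1/3 = 1/3.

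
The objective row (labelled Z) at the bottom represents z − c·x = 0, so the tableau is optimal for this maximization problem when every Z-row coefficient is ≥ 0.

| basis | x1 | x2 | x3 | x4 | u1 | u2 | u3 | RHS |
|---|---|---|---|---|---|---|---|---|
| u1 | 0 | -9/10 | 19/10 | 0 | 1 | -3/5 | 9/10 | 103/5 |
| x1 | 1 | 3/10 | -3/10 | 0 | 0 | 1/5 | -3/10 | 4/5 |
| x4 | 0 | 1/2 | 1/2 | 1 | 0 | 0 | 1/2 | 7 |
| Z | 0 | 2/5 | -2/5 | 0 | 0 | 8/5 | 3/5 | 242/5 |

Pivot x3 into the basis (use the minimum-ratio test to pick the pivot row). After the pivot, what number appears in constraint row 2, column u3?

-3/19

Ratio test on column x3 — row 1: (103/5)/(19/10) = 206/19; row 2: entry -3/10 ≤ 0; row 3: 7/(1/2) = 14. Minimum is 206/19 at row 1 (u1 leaves); pivot element 19/10.
Divide row 1 by 19/10; eliminate column x3 from the other rows.
Row 2 update in column u3: -3/10 − (-3/10)·(9/19) = -3/19.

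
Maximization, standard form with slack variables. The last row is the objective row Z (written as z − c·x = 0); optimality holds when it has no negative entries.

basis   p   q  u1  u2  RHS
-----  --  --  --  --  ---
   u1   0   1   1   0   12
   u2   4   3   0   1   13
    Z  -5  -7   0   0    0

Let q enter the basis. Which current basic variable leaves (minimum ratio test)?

u2

Column q entries and ratios — u1: 12/1 = 12; u2: 13/3 = 13/3.
Smallest ratio is 13/3 in the row of u2, so u2 leaves.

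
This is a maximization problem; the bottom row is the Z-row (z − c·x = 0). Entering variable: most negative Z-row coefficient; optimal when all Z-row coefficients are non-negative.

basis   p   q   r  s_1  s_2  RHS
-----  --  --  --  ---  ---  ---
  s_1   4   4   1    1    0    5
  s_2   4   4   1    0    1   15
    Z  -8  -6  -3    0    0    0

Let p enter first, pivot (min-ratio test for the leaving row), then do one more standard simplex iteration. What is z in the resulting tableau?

Ratio test on column p — row 1: 5/4 = 5/4; row 2: 15/4 = 15/4. Minimum is 5/4 at row 1 (s_1 leaves); pivot element 4.
Pivot on row 1; the Z-row RHS becomes 0 − (-8)·(5/4) = 10.
Next entering variable (most negative Z-row entry -1): r.
Ratio test on column r — row 1: (5/4)/(1/4) = 5; row 2: entry 0 ≤ 0. Minimum is 5 at row 1 (p leaves); pivot element 1/4.
After the second pivot the Z-row RHS is 10 − (-1)·5 = 15.

15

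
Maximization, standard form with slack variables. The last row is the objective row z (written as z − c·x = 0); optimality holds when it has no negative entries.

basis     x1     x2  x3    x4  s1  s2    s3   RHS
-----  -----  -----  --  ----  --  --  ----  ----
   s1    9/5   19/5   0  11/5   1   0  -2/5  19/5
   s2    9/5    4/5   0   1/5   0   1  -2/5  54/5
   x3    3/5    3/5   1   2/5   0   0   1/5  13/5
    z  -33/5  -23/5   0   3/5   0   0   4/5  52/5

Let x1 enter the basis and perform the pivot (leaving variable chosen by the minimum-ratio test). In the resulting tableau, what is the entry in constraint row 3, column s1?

Ratio test on column x1 — row 1: (19/5)/(9/5) = 19/9; row 2: (54/5)/(9/5) = 6; row 3: (13/5)/(3/5) = 13/3. Minimum is 19/9 at row 1 (s1 leaves); pivot element 9/5.
Divide row 1 by 9/5; eliminate column x1 from the other rows.
Row 3 update in column s1: 0 − (3/5)·(5/9) = -1/3.

-1/3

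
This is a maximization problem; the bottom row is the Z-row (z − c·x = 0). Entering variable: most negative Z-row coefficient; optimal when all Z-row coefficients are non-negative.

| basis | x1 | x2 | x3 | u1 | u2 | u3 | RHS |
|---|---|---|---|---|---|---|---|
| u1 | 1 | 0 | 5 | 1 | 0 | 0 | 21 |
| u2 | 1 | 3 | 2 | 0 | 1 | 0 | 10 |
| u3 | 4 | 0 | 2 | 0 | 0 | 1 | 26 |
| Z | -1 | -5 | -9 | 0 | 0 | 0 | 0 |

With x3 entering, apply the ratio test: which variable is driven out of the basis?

u1

Column x3 entries and ratios — u1: 21/5 = 21/5; u2: 10/2 = 5; u3: 26/2 = 13.
Smallest ratio is 21/5 in the row of u1, so u1 leaves.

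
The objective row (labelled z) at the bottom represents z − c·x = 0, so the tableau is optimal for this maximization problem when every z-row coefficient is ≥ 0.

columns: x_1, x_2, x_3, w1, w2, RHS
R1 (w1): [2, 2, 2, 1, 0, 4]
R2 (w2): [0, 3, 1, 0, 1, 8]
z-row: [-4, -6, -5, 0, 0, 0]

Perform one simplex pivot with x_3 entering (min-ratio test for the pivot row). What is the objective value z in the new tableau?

10

Ratio test on column x_3 — row 1: 4/2 = 2; row 2: 8/1 = 8. Minimum is 2 at row 1 (w1 leaves); pivot element 2.
Pivot on row 1; the z-row RHS becomes 0 − (-5)·2 = 10.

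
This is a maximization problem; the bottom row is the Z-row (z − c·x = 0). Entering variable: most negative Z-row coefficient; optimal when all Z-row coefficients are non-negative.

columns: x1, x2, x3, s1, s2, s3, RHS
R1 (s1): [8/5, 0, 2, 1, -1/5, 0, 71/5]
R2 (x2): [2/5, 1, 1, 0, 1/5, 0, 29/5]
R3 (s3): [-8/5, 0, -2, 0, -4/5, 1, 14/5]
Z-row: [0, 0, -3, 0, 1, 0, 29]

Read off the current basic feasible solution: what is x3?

0

x3 is not in the basis, so in the current basic feasible solution x3 = 0.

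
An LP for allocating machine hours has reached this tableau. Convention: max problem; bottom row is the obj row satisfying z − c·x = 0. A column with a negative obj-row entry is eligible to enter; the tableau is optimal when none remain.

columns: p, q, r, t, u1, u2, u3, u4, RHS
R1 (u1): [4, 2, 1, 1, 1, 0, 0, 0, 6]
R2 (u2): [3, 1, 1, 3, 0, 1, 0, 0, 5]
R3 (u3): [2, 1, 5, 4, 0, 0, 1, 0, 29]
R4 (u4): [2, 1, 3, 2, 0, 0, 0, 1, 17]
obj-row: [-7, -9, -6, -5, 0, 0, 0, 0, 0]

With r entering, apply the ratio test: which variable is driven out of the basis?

u2

Column r entries and ratios — u1: 6/1 = 6; u2: 5/1 = 5; u3: 29/5 = 29/5; u4: 17/3 = 17/3.
Smallest ratio is 5 in the row of u2, so u2 leaves.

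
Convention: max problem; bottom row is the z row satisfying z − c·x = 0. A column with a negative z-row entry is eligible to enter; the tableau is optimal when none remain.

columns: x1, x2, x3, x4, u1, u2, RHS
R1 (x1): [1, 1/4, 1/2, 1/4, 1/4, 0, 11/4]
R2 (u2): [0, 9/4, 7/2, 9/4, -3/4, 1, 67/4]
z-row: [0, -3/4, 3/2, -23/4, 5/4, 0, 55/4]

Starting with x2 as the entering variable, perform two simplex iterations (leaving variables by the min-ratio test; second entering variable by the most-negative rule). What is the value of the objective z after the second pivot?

Ratio test on column x2 — row 1: (11/4)/(1/4) = 11; row 2: (67/4)/(9/4) = 67/9. Minimum is 67/9 at row 2 (u2 leaves); pivot element 9/4.
Pivot on row 2; the z-row RHS becomes 55/4 − (-3/4)·(67/9) = 58/3.
Next entering variable (most negative z-row entry -5): x4.
Ratio test on column x4 — row 1: entry 0 ≤ 0; row 2: (67/9)/1 = 67/9. Minimum is 67/9 at row 2 (x2 leaves); pivot element 1.
After the second pivot the z-row RHS is 58/3 − (-5)·(67/9) = 509/9.

509/9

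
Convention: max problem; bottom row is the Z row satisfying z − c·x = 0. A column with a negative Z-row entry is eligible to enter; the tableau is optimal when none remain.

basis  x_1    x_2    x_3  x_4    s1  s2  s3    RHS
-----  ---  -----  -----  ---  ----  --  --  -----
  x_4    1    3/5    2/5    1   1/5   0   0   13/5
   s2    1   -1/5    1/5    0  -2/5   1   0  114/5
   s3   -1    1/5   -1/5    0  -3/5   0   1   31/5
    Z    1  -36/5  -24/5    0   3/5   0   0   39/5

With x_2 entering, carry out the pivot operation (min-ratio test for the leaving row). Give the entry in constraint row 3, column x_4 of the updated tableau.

-1/3

Ratio test on column x_2 — row 1: (13/5)/(3/5) = 13/3; row 2: entry -1/5 ≤ 0; row 3: (31/5)/(1/5) = 31. Minimum is 13/3 at row 1 (x_4 leaves); pivot element 3/5.
Divide row 1 by 3/5; eliminate column x_2 from the other rows.
Row 3 update in column x_4: 0 − (1/5)·(5/3) = -1/3.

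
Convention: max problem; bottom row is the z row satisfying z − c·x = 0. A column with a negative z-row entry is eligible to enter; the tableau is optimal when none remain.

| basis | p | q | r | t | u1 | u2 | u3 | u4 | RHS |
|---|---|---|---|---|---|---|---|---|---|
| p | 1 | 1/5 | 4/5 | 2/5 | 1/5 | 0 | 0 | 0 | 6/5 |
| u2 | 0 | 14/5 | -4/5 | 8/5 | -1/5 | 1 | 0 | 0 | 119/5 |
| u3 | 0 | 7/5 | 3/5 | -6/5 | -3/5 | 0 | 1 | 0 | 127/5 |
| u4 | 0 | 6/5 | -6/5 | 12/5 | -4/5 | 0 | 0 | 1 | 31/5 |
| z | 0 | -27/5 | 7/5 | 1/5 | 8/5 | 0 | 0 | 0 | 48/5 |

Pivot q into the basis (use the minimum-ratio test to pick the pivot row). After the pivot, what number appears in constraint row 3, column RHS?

Ratio test on column q — row 1: (6/5)/(1/5) = 6; row 2: (119/5)/(14/5) = 17/2; row 3: (127/5)/(7/5) = 127/7; row 4: (31/5)/(6/5) = 31/6. Minimum is 31/6 at row 4 (u4 leaves); pivot element 6/5.
Divide row 4 by 6/5; eliminate column q from the other rows.
Row 3 update in column RHS: 127/5 − (7/5)·(31/6) = 109/6.

109/6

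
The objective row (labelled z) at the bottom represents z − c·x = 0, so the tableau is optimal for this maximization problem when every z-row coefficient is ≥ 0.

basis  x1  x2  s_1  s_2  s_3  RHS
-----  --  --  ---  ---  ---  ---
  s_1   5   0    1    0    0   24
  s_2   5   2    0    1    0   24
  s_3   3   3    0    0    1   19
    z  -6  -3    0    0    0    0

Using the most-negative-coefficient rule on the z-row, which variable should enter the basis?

x1

Negative z-row entries: x1: -6, x2: -3.
The most negative is -6 in column x1, so x1 enters.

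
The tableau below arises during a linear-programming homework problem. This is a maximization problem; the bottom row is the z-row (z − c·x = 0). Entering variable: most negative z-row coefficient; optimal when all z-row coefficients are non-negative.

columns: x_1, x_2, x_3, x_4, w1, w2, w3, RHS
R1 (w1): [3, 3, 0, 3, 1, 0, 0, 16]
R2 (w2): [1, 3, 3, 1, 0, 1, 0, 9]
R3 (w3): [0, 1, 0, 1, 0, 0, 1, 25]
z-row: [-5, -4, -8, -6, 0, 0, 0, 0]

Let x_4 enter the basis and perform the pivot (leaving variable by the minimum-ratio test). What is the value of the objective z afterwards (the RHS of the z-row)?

Ratio test on column x_4 — row 1: 16/3 = 16/3; row 2: 9/1 = 9; row 3: 25/1 = 25. Minimum is 16/3 at row 1 (w1 leaves); pivot element 3.
Pivot on row 1; the z-row RHS becomes 0 − (-6)·(16/3) = 32.

32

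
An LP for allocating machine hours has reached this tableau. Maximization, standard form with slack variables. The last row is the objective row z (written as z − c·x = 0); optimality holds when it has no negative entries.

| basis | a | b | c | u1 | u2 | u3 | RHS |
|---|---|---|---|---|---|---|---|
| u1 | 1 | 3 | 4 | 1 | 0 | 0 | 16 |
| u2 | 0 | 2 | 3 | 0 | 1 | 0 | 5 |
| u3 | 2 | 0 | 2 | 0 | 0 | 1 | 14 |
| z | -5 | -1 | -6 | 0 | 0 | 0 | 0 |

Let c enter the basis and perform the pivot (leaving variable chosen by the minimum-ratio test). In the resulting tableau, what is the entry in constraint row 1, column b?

Ratio test on column c — row 1: 16/4 = 4; row 2: 5/3 = 5/3; row 3: 14/2 = 7. Minimum is 5/3 at row 2 (u2 leaves); pivot element 3.
Divide row 2 by 3; eliminate column c from the other rows.
Row 1 update in column b: 3 − 4·(2/3) = 1/3.

1/3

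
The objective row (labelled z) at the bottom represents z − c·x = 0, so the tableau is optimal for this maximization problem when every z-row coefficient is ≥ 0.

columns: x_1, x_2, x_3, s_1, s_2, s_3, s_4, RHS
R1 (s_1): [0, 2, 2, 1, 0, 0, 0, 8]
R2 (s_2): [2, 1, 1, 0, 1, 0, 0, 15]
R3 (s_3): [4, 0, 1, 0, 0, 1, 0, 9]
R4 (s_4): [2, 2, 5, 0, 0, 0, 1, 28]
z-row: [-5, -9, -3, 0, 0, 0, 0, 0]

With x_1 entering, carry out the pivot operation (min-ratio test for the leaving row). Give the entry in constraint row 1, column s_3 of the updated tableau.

0

Ratio test on column x_1 — row 1: entry 0 ≤ 0; row 2: 15/2 = 15/2; row 3: 9/4 = 9/4; row 4: 28/2 = 14. Minimum is 9/4 at row 3 (s_3 leaves); pivot element 4.
Divide row 3 by 4; eliminate column x_1 from the other rows.
Row 1 update in column s_3: 0 − 0·(1/4) = 0.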